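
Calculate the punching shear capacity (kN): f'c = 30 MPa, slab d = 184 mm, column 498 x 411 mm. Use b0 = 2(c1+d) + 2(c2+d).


b0 = 2*(498 + 184) + 2*(411 + 184) = 2554 mm
Vc = 0.33 * sqrt(30) * 2554 * 184 / 1000
= 849.4 kN

849.4


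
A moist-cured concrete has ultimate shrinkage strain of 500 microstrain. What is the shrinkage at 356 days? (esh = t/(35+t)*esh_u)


esh(356) = 356 / (35 + 356) * 500
= 356 / 391 * 500
= 455.2 microstrain

455.2


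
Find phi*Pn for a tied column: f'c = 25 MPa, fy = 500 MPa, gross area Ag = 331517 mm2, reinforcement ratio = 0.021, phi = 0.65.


Ast = rho * Ag = 0.021 * 331517 = 6961.857 mm2
phi*Pn = 0.65 * 0.80 * (0.85 * 25 * (331517 - 6961.857) + 500 * 6961.857) / 1000
= 5396.42 kN

5396.42


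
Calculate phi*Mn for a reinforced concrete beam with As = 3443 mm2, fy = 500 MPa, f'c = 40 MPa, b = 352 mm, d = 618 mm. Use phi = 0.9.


a = As * fy / (0.85 * f'c * b)
= 3443 * 500 / (0.85 * 40 * 352)
= 143.8419 mm
Mn = As * fy * (d - a/2) / 10^6
= 940.0751 kN-m
phi*Mn = 0.9 * 940.0751 = 846.07 kN-m

846.07


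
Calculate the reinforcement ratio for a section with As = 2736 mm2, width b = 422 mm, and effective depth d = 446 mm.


rho = As / (b * d)
= 2736 / (422 * 446)
= 0.0145

0.0145


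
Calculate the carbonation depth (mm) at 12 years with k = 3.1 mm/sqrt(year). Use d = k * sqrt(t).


depth = k * sqrt(t)
= 3.1 * sqrt(12)
= 10.74 mm

10.74


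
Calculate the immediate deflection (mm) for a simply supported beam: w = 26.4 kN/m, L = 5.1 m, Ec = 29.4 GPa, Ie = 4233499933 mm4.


Convert: L = 5.1 m = 5100 mm, Ec = 29.4 GPa = 29400 MPa
delta = 5 * 26.4 * 5100^4 / (384 * 29400 * 4233499933)
= 1.87 mm

1.87


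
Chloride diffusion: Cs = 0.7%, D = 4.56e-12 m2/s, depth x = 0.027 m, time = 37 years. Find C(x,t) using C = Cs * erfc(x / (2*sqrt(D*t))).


t_seconds = 37 * 365.25 * 24 * 3600 = 1167631200.0 s
arg = 0.027 / (2 * sqrt(4.56e-12 * 1167631200.0))
= 0.185
erfc(0.185) = 0.7936
C = 0.7 * 0.7936 = 0.5555%

0.5555


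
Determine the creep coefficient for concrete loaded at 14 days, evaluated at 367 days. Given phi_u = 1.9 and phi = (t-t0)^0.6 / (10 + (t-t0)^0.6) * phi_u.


dt = 367 - 14 = 353
phi = 353^0.6 / (10 + 353^0.6) * 1.9
= 1.466

1.466


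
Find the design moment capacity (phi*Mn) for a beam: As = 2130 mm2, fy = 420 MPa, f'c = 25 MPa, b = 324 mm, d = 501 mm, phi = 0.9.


a = As * fy / (0.85 * f'c * b)
= 2130 * 420 / (0.85 * 25 * 324)
= 129.9346 mm
Mn = As * fy * (d - a/2) / 10^6
= 390.0748 kN-m
phi*Mn = 0.9 * 390.0748 = 351.07 kN-m

351.07


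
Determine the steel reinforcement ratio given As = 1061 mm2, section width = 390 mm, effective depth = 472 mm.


rho = As / (b * d)
= 1061 / (390 * 472)
= 0.0058

0.0058


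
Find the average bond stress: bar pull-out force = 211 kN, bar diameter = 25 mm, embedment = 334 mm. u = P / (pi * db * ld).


u = P / (pi * db * ld)
= 211 * 1000 / (pi * 25 * 334)
= 8.044 MPa

8.044


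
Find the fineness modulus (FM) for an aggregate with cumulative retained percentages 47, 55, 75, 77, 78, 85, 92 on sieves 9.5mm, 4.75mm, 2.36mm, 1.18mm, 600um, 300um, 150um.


FM = sum(cumulative % retained) / 100
= 509 / 100
= 5.09

5.09


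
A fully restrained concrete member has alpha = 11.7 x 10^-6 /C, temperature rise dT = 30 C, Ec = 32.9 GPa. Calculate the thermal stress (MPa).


sigma = alpha * dT * Ec
= 11.7e-6 * 30 * 32.9 * 1000
= 11.548 MPa

11.548


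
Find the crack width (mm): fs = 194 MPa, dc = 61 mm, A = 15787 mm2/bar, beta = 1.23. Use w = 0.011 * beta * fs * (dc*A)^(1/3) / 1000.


w = 0.011 * beta * fs * (dc * A)^(1/3) / 1000
= 0.011 * 1.23 * 194 * (61 * 15787)^(1/3) / 1000
= 0.259 mm

0.259


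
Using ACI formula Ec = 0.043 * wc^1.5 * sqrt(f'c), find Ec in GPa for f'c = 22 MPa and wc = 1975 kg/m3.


Ec = 0.043 * 1975^1.5 * sqrt(22) / 1000
= 17.7 GPa

17.7


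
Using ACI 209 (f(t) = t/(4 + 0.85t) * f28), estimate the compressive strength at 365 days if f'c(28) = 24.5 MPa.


f(365) = 365 / (4 + 0.85 * 365) * 24.5
= 365 / 314.25 * 24.5
= 28.46 MPa

28.46


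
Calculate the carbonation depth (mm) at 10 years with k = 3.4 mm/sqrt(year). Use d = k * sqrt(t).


depth = k * sqrt(t)
= 3.4 * sqrt(10)
= 10.75 mm

10.75


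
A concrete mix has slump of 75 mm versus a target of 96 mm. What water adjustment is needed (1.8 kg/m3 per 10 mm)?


Difference = 96 - 75 = 21 mm
Water adjustment = 21 * 1.8 / 10 = 3.8 kg/m3

3.8


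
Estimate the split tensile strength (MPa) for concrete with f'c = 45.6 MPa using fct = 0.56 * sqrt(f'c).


fct = 0.56 * sqrt(45.6)
= 0.56 * 6.753
= 3.782 MPa

3.782


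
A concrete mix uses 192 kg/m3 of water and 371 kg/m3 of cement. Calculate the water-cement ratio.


w/c = water / cement
w/c = 192 / 371 = 0.518

0.518


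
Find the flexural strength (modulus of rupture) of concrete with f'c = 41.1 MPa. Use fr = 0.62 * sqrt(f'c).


fr = 0.62 * sqrt(41.1)
= 3.975 MPa

3.975


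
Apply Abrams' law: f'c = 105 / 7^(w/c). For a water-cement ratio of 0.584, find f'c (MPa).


f'c = 105 / 7^0.584
= 105 / 3.116
= 33.7 MPa

33.7


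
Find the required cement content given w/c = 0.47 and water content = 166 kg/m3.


Cement = water / (w/c)
= 166 / 0.47
= 353.2 kg/m3

353.2


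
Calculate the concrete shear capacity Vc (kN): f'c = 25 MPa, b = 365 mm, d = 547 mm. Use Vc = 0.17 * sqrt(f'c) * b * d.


Vc = 0.17 * sqrt(25) * 365 * 547 / 1000
= 169.71 kN

169.71


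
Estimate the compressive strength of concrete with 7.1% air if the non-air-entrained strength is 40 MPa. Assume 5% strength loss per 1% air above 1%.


Strength loss = (7.1 - 1) * 5 = 30.5%
f'c = 40 * (1 - 30.5/100)
= 27.8 MPa

27.8


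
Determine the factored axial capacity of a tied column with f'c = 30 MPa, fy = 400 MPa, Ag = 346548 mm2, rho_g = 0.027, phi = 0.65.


Ast = rho * Ag = 0.027 * 346548 = 9356.796 mm2
phi*Pn = 0.65 * 0.80 * (0.85 * 30 * (346548 - 9356.796) + 400 * 9356.796) / 1000
= 6417.37 kN

6417.37


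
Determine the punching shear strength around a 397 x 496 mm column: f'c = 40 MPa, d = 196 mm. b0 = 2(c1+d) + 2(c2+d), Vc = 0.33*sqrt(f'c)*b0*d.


b0 = 2*(397 + 196) + 2*(496 + 196) = 2570 mm
Vc = 0.33 * sqrt(40) * 2570 * 196 / 1000
= 1051.32 kN

1051.32


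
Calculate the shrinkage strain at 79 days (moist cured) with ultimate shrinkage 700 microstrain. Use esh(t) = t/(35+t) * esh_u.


esh(79) = 79 / (35 + 79) * 700
= 79 / 114 * 700
= 485.1 microstrain

485.1


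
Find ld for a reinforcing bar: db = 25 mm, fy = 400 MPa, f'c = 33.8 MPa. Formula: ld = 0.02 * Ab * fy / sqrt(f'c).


Ab = pi * 25^2 / 4 = 490.874 mm2
ld = 0.02 * 490.874 * 400 / sqrt(33.8)
= 675.5 mm

675.5


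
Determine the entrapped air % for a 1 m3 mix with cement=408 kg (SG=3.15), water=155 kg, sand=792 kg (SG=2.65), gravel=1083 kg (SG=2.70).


Vol cement = 408 / (3.15 * 1000) = 0.129524 m3
Vol water = 155 / 1000 = 0.155 m3
Vol sand = 792 / (2.65 * 1000) = 0.298868 m3
Vol gravel = 1083 / (2.70 * 1000) = 0.401111 m3
Total solid + water volume = 0.984503 m3
Air = (1 - 0.984503) * 100 = 1.55%

1.55


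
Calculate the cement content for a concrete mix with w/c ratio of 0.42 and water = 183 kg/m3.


Cement = water / (w/c)
= 183 / 0.42
= 435.7 kg/m3

435.7


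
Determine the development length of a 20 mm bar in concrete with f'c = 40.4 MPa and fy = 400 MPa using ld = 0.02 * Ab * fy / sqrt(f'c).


Ab = pi * 20^2 / 4 = 314.159 mm2
ld = 0.02 * 314.159 * 400 / sqrt(40.4)
= 395.4 mm

395.4


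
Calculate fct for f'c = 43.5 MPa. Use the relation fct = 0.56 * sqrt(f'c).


fct = 0.56 * sqrt(43.5)
= 0.56 * 6.595
= 3.693 MPa

3.693


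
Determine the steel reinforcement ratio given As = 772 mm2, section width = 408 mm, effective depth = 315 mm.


rho = As / (b * d)
= 772 / (408 * 315)
= 0.006

0.006


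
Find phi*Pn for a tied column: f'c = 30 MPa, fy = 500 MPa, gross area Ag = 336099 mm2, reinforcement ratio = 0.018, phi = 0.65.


Ast = rho * Ag = 0.018 * 336099 = 6049.782 mm2
phi*Pn = 0.65 * 0.80 * (0.85 * 30 * (336099 - 6049.782) + 500 * 6049.782) / 1000
= 5949.4 kN

5949.4


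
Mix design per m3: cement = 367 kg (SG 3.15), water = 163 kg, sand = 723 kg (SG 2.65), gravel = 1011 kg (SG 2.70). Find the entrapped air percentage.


Vol cement = 367 / (3.15 * 1000) = 0.116508 m3
Vol water = 163 / 1000 = 0.163 m3
Vol sand = 723 / (2.65 * 1000) = 0.27283 m3
Vol gravel = 1011 / (2.70 * 1000) = 0.374444 m3
Total solid + water volume = 0.926783 m3
Air = (1 - 0.926783) * 100 = 7.32%

7.32


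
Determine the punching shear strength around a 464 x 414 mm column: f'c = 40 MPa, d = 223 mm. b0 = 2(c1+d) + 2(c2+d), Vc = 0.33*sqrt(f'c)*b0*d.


b0 = 2*(464 + 223) + 2*(414 + 223) = 2648 mm
Vc = 0.33 * sqrt(40) * 2648 * 223 / 1000
= 1232.44 kN

1232.44


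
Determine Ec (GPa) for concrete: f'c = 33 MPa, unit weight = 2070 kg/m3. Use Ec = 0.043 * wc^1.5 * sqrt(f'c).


Ec = 0.043 * 2070^1.5 * sqrt(33) / 1000
= 23.26 GPa

23.26


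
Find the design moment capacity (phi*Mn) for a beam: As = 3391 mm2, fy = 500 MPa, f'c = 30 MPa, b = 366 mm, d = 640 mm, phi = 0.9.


a = As * fy / (0.85 * f'c * b)
= 3391 * 500 / (0.85 * 30 * 366)
= 181.6672 mm
Mn = As * fy * (d - a/2) / 10^6
= 931.1116 kN-m
phi*Mn = 0.9 * 931.1116 = 838.0 kN-m

838.0


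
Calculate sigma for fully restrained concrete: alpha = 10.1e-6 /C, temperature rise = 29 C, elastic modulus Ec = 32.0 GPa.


sigma = alpha * dT * Ec
= 10.1e-6 * 29 * 32.0 * 1000
= 9.373 MPa

9.373


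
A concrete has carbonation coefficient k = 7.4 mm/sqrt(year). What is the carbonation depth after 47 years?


depth = k * sqrt(t)
= 7.4 * sqrt(47)
= 50.73 mm

50.73


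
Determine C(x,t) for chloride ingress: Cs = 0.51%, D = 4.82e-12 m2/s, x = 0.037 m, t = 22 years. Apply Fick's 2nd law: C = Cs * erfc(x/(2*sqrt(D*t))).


t_seconds = 22 * 365.25 * 24 * 3600 = 694267200.0 s
arg = 0.037 / (2 * sqrt(4.82e-12 * 694267200.0))
= 0.3198
erfc(0.3198) = 0.6511
C = 0.51 * 0.6511 = 0.332%

0.332


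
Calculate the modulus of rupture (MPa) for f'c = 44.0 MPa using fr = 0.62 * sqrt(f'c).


fr = 0.62 * sqrt(44.0)
= 4.113 MPa

4.113


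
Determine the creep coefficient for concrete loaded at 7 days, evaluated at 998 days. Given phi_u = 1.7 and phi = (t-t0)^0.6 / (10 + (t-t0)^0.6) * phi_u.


dt = 998 - 7 = 991
phi = 991^0.6 / (10 + 991^0.6) * 1.7
= 1.466

1.466


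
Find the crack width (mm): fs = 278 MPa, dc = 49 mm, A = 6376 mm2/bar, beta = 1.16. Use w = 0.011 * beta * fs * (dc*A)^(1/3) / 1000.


w = 0.011 * beta * fs * (dc * A)^(1/3) / 1000
= 0.011 * 1.16 * 278 * (49 * 6376)^(1/3) / 1000
= 0.241 mm

0.241


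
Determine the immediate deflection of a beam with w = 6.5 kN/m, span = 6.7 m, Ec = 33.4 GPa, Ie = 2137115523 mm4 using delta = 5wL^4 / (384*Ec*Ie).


Convert: L = 6.7 m = 6700 mm, Ec = 33.4 GPa = 33400 MPa
delta = 5 * 6.5 * 6700^4 / (384 * 33400 * 2137115523)
= 2.39 mm

2.39


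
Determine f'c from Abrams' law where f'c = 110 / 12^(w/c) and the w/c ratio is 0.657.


f'c = 110 / 12^0.657
= 110 / 5.117
= 21.5 MPa

21.5


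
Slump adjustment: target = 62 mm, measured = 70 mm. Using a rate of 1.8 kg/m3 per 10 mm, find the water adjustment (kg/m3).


Difference = 62 - 70 = -8 mm
Water adjustment = -8 * 1.8 / 10 = -1.4 kg/m3

-1.4


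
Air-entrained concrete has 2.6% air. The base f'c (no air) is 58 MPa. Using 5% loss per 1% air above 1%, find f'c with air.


Strength loss = (2.6 - 1) * 5 = 8.0%
f'c = 58 * (1 - 8.0/100)
= 53.36 MPa

53.36


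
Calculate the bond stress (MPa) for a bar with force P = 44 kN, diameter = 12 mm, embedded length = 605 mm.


u = P / (pi * db * ld)
= 44 * 1000 / (pi * 12 * 605)
= 1.929 MPa

1.929


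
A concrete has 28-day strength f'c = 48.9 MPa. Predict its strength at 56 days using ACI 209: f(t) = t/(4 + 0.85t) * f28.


f(56) = 56 / (4 + 0.85 * 56) * 48.9
= 56 / 51.6 * 48.9
= 53.07 MPa

53.07


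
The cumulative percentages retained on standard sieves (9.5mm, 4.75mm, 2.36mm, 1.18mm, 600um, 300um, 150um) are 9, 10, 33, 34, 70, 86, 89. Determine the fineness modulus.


FM = sum(cumulative % retained) / 100
= 331 / 100
= 3.31

3.31


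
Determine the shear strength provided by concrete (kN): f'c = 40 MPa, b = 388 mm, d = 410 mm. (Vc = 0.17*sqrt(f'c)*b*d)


Vc = 0.17 * sqrt(40) * 388 * 410 / 1000
= 171.04 kN

171.04


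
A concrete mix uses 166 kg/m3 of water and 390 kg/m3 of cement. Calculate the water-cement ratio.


w/c = water / cement
w/c = 166 / 390 = 0.426

0.426


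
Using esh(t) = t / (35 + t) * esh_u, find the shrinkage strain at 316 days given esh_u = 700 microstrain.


esh(316) = 316 / (35 + 316) * 700
= 316 / 351 * 700
= 630.2 microstrain

630.2


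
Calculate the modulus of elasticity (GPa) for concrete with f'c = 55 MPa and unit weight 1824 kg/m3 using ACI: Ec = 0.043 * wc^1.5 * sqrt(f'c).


Ec = 0.043 * 1824^1.5 * sqrt(55) / 1000
= 24.84 GPa

24.84


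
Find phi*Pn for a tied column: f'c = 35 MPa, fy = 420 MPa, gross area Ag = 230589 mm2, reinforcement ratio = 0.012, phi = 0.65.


Ast = rho * Ag = 0.012 * 230589 = 2767.068 mm2
phi*Pn = 0.65 * 0.80 * (0.85 * 35 * (230589 - 2767.068) + 420 * 2767.068) / 1000
= 4128.73 kN

4128.73


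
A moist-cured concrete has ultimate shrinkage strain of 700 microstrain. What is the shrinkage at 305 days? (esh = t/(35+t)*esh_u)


esh(305) = 305 / (35 + 305) * 700
= 305 / 340 * 700
= 627.9 microstrain

627.9


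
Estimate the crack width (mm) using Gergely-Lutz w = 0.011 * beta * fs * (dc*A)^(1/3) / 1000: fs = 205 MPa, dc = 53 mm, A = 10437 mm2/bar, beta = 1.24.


w = 0.011 * beta * fs * (dc * A)^(1/3) / 1000
= 0.011 * 1.24 * 205 * (53 * 10437)^(1/3) / 1000
= 0.23 mm

0.23


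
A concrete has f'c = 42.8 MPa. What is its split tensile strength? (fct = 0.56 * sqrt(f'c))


fct = 0.56 * sqrt(42.8)
= 0.56 * 6.542
= 3.664 MPa

3.664


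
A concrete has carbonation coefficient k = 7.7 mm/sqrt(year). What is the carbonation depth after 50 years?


depth = k * sqrt(t)
= 7.7 * sqrt(50)
= 54.45 mm

54.45


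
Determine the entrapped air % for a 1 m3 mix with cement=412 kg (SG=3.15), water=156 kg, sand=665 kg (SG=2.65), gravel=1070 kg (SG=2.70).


Vol cement = 412 / (3.15 * 1000) = 0.130794 m3
Vol water = 156 / 1000 = 0.156 m3
Vol sand = 665 / (2.65 * 1000) = 0.250943 m3
Vol gravel = 1070 / (2.70 * 1000) = 0.396296 m3
Total solid + water volume = 0.934033 m3
Air = (1 - 0.934033) * 100 = 6.6%

6.6


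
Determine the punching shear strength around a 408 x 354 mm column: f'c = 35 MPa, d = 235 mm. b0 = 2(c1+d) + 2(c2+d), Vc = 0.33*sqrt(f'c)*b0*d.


b0 = 2*(408 + 235) + 2*(354 + 235) = 2464 mm
Vc = 0.33 * sqrt(35) * 2464 * 235 / 1000
= 1130.46 kN

1130.46


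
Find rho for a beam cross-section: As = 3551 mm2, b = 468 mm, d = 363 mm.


rho = As / (b * d)
= 3551 / (468 * 363)
= 0.0209

0.0209


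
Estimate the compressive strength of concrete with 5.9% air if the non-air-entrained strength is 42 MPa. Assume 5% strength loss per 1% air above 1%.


Strength loss = (5.9 - 1) * 5 = 24.5%
f'c = 42 * (1 - 24.5/100)
= 31.71 MPa

31.71


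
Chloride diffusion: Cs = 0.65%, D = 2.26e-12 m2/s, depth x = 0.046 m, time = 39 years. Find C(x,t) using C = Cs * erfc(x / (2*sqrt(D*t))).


t_seconds = 39 * 365.25 * 24 * 3600 = 1230746400.0 s
arg = 0.046 / (2 * sqrt(2.26e-12 * 1230746400.0))
= 0.4361
erfc(0.4361) = 0.5374
C = 0.65 * 0.5374 = 0.3493%

0.3493


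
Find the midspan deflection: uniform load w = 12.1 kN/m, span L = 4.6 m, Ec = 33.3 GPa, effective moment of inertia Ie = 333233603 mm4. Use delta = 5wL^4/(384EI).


Convert: L = 4.6 m = 4600 mm, Ec = 33.3 GPa = 33300 MPa
delta = 5 * 12.1 * 4600^4 / (384 * 33300 * 333233603)
= 6.36 mm

6.36


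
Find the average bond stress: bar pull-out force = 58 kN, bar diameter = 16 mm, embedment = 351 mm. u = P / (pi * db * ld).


u = P / (pi * db * ld)
= 58 * 1000 / (pi * 16 * 351)
= 3.287 MPa

3.287


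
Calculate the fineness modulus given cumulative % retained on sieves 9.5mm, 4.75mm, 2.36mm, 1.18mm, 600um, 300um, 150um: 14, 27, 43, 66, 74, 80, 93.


FM = sum(cumulative % retained) / 100
= 397 / 100
= 3.97

3.97


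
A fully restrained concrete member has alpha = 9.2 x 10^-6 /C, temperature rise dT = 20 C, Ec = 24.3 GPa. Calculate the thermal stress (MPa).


sigma = alpha * dT * Ec
= 9.2e-6 * 20 * 24.3 * 1000
= 4.471 MPa

4.471


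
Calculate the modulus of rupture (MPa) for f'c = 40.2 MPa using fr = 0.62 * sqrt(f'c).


fr = 0.62 * sqrt(40.2)
= 3.931 MPa

3.931


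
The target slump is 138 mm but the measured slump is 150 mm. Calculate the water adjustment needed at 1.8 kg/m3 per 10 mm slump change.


Difference = 138 - 150 = -12 mm
Water adjustment = -12 * 1.8 / 10 = -2.2 kg/m3

-2.2


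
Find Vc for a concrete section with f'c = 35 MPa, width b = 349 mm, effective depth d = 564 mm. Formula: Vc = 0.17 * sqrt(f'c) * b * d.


Vc = 0.17 * sqrt(35) * 349 * 564 / 1000
= 197.96 kN

197.96


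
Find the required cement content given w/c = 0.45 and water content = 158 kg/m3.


Cement = water / (w/c)
= 158 / 0.45
= 351.1 kg/m3

351.1


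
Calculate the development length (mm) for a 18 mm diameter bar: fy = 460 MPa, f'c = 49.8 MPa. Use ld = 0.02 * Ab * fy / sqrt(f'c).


Ab = pi * 18^2 / 4 = 254.469 mm2
ld = 0.02 * 254.469 * 460 / sqrt(49.8)
= 331.7 mm

331.7


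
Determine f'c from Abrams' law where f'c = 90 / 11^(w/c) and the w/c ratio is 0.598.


f'c = 90 / 11^0.598
= 90 / 4.195
= 21.45 MPa

21.45


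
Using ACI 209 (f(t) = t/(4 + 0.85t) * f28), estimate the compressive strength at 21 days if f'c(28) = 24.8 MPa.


f(21) = 21 / (4 + 0.85 * 21) * 24.8
= 21 / 21.85 * 24.8
= 23.84 MPa

23.84


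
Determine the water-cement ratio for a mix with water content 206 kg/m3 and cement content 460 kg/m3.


w/c = water / cement
w/c = 206 / 460 = 0.448

0.448


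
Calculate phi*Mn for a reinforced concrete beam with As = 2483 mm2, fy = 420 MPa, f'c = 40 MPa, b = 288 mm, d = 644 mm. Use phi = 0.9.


a = As * fy / (0.85 * f'c * b)
= 2483 * 420 / (0.85 * 40 * 288)
= 106.5012 mm
Mn = As * fy * (d - a/2) / 10^6
= 616.0689 kN-m
phi*Mn = 0.9 * 616.0689 = 554.46 kN-m

554.46


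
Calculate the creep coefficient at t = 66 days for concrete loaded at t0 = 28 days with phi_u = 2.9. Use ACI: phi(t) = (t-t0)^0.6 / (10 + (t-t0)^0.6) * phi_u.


dt = 66 - 28 = 38
phi = 38^0.6 / (10 + 38^0.6) * 2.9
= 1.363

1.363


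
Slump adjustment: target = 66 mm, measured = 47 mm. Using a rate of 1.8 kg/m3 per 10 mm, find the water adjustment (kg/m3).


Difference = 66 - 47 = 19 mm
Water adjustment = 19 * 1.8 / 10 = 3.4 kg/m3

3.4


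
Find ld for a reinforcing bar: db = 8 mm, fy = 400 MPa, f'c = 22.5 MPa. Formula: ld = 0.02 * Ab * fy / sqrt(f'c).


Ab = pi * 8^2 / 4 = 50.265 mm2
ld = 0.02 * 50.265 * 400 / sqrt(22.5)
= 84.8 mm

84.8


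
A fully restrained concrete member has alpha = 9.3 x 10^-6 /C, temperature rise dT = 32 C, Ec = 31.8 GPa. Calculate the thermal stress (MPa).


sigma = alpha * dT * Ec
= 9.3e-6 * 32 * 31.8 * 1000
= 9.464 MPa

9.464


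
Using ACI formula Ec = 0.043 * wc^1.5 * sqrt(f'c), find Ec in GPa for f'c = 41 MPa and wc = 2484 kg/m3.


Ec = 0.043 * 2484^1.5 * sqrt(41) / 1000
= 34.09 GPa

34.09


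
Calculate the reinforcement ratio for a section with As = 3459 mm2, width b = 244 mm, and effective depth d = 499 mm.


rho = As / (b * d)
= 3459 / (244 * 499)
= 0.0284

0.0284


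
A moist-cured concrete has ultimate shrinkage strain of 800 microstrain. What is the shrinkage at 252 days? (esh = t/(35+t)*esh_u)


esh(252) = 252 / (35 + 252) * 800
= 252 / 287 * 800
= 702.4 microstrain

702.4


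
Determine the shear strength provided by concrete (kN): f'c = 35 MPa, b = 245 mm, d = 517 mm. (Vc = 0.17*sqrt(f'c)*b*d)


Vc = 0.17 * sqrt(35) * 245 * 517 / 1000
= 127.39 kN

127.39


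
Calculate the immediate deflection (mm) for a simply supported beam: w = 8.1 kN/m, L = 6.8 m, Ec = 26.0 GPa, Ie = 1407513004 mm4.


Convert: L = 6.8 m = 6800 mm, Ec = 26.0 GPa = 26000 MPa
delta = 5 * 8.1 * 6800^4 / (384 * 26000 * 1407513004)
= 6.16 mm

6.16


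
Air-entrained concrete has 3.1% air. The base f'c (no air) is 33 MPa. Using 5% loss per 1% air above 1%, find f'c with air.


Strength loss = (3.1 - 1) * 5 = 10.5%
f'c = 33 * (1 - 10.5/100)
= 29.54 MPa

29.54


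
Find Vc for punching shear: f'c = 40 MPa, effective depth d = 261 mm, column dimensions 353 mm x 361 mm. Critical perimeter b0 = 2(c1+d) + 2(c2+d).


b0 = 2*(353 + 261) + 2*(361 + 261) = 2472 mm
Vc = 0.33 * sqrt(40) * 2472 * 261 / 1000
= 1346.58 kN

1346.58


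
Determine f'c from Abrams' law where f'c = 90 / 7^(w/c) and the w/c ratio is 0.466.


f'c = 90 / 7^0.466
= 90 / 2.476
= 36.34 MPa

36.34


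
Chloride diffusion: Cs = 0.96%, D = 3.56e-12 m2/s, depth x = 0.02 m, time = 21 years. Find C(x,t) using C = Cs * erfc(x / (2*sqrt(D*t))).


t_seconds = 21 * 365.25 * 24 * 3600 = 662709600.0 s
arg = 0.02 / (2 * sqrt(3.56e-12 * 662709600.0))
= 0.2059
erfc(0.2059) = 0.7709
C = 0.96 * 0.7709 = 0.7401%

0.7401


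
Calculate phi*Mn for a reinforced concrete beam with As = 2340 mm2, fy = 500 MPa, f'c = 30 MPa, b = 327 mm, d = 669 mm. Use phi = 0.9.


a = As * fy / (0.85 * f'c * b)
= 2340 * 500 / (0.85 * 30 * 327)
= 140.313 mm
Mn = As * fy * (d - a/2) / 10^6
= 700.6469 kN-m
phi*Mn = 0.9 * 700.6469 = 630.58 kN-m

630.58


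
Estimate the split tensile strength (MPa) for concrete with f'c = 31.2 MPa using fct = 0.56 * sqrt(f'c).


fct = 0.56 * sqrt(31.2)
= 0.56 * 5.586
= 3.128 MPa

3.128


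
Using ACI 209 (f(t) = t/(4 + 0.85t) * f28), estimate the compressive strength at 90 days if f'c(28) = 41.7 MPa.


f(90) = 90 / (4 + 0.85 * 90) * 41.7
= 90 / 80.5 * 41.7
= 46.62 MPa

46.62


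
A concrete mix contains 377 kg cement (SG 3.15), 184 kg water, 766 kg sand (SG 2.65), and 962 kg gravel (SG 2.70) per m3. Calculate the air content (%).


Vol cement = 377 / (3.15 * 1000) = 0.119683 m3
Vol water = 184 / 1000 = 0.184 m3
Vol sand = 766 / (2.65 * 1000) = 0.289057 m3
Vol gravel = 962 / (2.70 * 1000) = 0.356296 m3
Total solid + water volume = 0.949035 m3
Air = (1 - 0.949035) * 100 = 5.1%

5.1


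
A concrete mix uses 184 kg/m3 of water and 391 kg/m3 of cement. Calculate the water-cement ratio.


w/c = water / cement
w/c = 184 / 391 = 0.471

0.471


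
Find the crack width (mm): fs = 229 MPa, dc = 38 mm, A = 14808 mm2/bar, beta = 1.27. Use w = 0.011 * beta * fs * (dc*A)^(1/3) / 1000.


w = 0.011 * beta * fs * (dc * A)^(1/3) / 1000
= 0.011 * 1.27 * 229 * (38 * 14808)^(1/3) / 1000
= 0.264 mm

0.264


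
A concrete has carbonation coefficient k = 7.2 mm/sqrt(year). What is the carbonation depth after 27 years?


depth = k * sqrt(t)
= 7.2 * sqrt(27)
= 37.41 mm

37.41


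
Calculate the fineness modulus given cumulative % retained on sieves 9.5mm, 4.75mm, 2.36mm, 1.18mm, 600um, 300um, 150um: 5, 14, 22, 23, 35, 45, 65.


FM = sum(cumulative % retained) / 100
= 209 / 100
= 2.09

2.09


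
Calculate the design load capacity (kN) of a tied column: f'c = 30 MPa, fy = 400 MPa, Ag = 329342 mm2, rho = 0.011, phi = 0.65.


Ast = rho * Ag = 0.011 * 329342 = 3622.762 mm2
phi*Pn = 0.65 * 0.80 * (0.85 * 30 * (329342 - 3622.762) + 400 * 3622.762) / 1000
= 5072.57 kN

5072.57


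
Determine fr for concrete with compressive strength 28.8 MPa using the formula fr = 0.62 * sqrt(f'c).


fr = 0.62 * sqrt(28.8)
= 3.327 MPa

3.327


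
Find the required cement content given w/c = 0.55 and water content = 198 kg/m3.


Cement = water / (w/c)
= 198 / 0.55
= 360.0 kg/m3

360.0


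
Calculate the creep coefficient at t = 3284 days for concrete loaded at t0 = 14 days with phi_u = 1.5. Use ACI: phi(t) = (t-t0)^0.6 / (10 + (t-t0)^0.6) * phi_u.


dt = 3284 - 14 = 3270
phi = 3270^0.6 / (10 + 3270^0.6) * 1.5
= 1.392

1.392


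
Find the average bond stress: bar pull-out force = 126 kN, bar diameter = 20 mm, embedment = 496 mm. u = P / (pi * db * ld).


u = P / (pi * db * ld)
= 126 * 1000 / (pi * 20 * 496)
= 4.043 MPa

4.043


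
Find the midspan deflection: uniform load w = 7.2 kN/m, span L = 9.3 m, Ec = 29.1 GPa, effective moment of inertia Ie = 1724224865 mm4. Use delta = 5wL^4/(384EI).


Convert: L = 9.3 m = 9300 mm, Ec = 29.1 GPa = 29100 MPa
delta = 5 * 7.2 * 9300^4 / (384 * 29100 * 1724224865)
= 13.98 mm

13.98


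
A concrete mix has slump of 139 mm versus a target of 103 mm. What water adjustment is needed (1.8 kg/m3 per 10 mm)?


Difference = 103 - 139 = -36 mm
Water adjustment = -36 * 1.8 / 10 = -6.5 kg/m3

-6.5


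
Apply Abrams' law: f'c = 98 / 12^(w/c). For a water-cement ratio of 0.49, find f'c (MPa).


f'c = 98 / 12^0.49
= 98 / 3.379
= 29.0 MPa

29.0


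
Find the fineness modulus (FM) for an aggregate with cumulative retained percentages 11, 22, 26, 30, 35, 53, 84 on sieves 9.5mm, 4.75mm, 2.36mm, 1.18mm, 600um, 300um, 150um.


FM = sum(cumulative % retained) / 100
= 261 / 100
= 2.61

2.61


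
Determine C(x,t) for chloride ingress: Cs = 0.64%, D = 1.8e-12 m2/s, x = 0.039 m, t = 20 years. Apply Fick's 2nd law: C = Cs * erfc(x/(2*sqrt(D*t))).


t_seconds = 20 * 365.25 * 24 * 3600 = 631152000.0 s
arg = 0.039 / (2 * sqrt(1.8e-12 * 631152000.0))
= 0.5785
erfc(0.5785) = 0.4133
C = 0.64 * 0.4133 = 0.2645%

0.2645


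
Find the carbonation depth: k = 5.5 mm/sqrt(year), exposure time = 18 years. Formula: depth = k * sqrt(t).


depth = k * sqrt(t)
= 5.5 * sqrt(18)
= 23.33 mm

23.33


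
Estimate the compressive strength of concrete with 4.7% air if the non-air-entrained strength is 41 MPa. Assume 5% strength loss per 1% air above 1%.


Strength loss = (4.7 - 1) * 5 = 18.5%
f'c = 41 * (1 - 18.5/100)
= 33.41 MPa

33.41


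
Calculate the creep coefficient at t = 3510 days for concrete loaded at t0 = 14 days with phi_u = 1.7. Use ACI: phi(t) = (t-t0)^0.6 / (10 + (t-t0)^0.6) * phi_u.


dt = 3510 - 14 = 3496
phi = 3496^0.6 / (10 + 3496^0.6) * 1.7
= 1.582

1.582


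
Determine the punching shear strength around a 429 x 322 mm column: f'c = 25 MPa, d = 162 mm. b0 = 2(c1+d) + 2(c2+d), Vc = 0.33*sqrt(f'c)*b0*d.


b0 = 2*(429 + 162) + 2*(322 + 162) = 2150 mm
Vc = 0.33 * sqrt(25) * 2150 * 162 / 1000
= 574.7 kN

574.7


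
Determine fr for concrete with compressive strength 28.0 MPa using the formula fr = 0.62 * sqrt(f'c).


fr = 0.62 * sqrt(28.0)
= 3.281 MPa

3.281


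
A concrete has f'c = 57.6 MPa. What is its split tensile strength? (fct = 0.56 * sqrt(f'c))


fct = 0.56 * sqrt(57.6)
= 0.56 * 7.589
= 4.25 MPa

4.25


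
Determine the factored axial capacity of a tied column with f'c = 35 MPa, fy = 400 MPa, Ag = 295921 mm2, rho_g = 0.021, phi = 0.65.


Ast = rho * Ag = 0.021 * 295921 = 6214.341 mm2
phi*Pn = 0.65 * 0.80 * (0.85 * 35 * (295921 - 6214.341) + 400 * 6214.341) / 1000
= 5774.34 kN

5774.34


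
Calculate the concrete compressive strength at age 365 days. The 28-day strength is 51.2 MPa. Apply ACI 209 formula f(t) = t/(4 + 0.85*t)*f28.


f(365) = 365 / (4 + 0.85 * 365) * 51.2
= 365 / 314.25 * 51.2
= 59.47 MPa

59.47


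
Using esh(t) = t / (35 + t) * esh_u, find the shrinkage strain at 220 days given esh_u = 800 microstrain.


esh(220) = 220 / (35 + 220) * 800
= 220 / 255 * 800
= 690.2 microstrain

690.2


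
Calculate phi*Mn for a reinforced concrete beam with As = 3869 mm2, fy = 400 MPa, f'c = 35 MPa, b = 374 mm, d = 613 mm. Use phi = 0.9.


a = As * fy / (0.85 * f'c * b)
= 3869 * 400 / (0.85 * 35 * 374)
= 139.0914 mm
Mn = As * fy * (d - a/2) / 10^6
= 841.0499 kN-m
phi*Mn = 0.9 * 841.0499 = 756.94 kN-m

756.94


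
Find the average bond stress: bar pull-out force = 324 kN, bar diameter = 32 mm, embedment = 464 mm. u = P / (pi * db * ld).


u = P / (pi * db * ld)
= 324 * 1000 / (pi * 32 * 464)
= 6.946 MPa

6.946


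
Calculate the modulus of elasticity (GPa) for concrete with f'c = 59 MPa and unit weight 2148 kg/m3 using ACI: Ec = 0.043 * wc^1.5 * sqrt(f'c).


Ec = 0.043 * 2148^1.5 * sqrt(59) / 1000
= 32.88 GPa

32.88


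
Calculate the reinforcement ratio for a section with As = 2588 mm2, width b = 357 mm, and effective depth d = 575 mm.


rho = As / (b * d)
= 2588 / (357 * 575)
= 0.0126

0.0126


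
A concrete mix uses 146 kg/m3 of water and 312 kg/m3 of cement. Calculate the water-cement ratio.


w/c = water / cement
w/c = 146 / 312 = 0.468

0.468


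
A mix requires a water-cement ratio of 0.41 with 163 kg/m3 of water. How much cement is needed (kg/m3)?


Cement = water / (w/c)
= 163 / 0.41
= 397.6 kg/m3

397.6


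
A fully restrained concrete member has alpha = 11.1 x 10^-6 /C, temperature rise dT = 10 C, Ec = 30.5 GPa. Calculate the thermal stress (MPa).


sigma = alpha * dT * Ec
= 11.1e-6 * 10 * 30.5 * 1000
= 3.385 MPa

3.385


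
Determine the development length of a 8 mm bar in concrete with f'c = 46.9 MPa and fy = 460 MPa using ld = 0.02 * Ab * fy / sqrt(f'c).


Ab = pi * 8^2 / 4 = 50.265 mm2
ld = 0.02 * 50.265 * 460 / sqrt(46.9)
= 67.5 mm

67.5


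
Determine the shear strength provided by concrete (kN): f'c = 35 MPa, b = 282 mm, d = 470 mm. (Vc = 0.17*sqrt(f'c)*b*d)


Vc = 0.17 * sqrt(35) * 282 * 470 / 1000
= 133.3 kN

133.3


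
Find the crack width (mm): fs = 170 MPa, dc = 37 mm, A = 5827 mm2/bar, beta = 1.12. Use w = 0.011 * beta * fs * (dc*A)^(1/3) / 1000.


w = 0.011 * beta * fs * (dc * A)^(1/3) / 1000
= 0.011 * 1.12 * 170 * (37 * 5827)^(1/3) / 1000
= 0.126 mm

0.126


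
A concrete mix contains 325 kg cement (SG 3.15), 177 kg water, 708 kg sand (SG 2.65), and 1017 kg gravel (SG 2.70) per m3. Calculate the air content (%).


Vol cement = 325 / (3.15 * 1000) = 0.103175 m3
Vol water = 177 / 1000 = 0.177 m3
Vol sand = 708 / (2.65 * 1000) = 0.26717 m3
Vol gravel = 1017 / (2.70 * 1000) = 0.376667 m3
Total solid + water volume = 0.924011 m3
Air = (1 - 0.924011) * 100 = 7.6%

7.6


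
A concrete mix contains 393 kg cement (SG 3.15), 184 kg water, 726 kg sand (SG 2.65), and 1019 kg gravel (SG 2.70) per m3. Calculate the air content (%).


Vol cement = 393 / (3.15 * 1000) = 0.124762 m3
Vol water = 184 / 1000 = 0.184 m3
Vol sand = 726 / (2.65 * 1000) = 0.273962 m3
Vol gravel = 1019 / (2.70 * 1000) = 0.377407 m3
Total solid + water volume = 0.960132 m3
Air = (1 - 0.960132) * 100 = 3.99%

3.99


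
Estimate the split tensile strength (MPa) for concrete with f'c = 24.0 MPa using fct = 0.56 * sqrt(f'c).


fct = 0.56 * sqrt(24.0)
= 0.56 * 4.899
= 2.743 MPa

2.743


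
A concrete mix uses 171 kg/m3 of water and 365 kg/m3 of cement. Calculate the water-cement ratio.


w/c = water / cement
w/c = 171 / 365 = 0.468

0.468


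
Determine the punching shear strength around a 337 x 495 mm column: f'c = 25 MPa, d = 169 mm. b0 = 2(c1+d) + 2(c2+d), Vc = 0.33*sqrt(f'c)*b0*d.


b0 = 2*(337 + 169) + 2*(495 + 169) = 2340 mm
Vc = 0.33 * sqrt(25) * 2340 * 169 / 1000
= 652.51 kN

652.51


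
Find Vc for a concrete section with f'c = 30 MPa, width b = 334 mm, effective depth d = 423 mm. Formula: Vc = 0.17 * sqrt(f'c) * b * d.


Vc = 0.17 * sqrt(30) * 334 * 423 / 1000
= 131.55 kN

131.55


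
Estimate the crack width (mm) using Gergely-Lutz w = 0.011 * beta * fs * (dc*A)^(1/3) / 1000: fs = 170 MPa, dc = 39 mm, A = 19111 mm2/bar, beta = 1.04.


w = 0.011 * beta * fs * (dc * A)^(1/3) / 1000
= 0.011 * 1.04 * 170 * (39 * 19111)^(1/3) / 1000
= 0.176 mm

0.176


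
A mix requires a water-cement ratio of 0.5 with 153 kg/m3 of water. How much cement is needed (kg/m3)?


Cement = water / (w/c)
= 153 / 0.5
= 306.0 kg/m3

306.0


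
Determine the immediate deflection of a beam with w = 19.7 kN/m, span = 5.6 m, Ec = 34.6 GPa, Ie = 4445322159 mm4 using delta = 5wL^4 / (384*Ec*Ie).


Convert: L = 5.6 m = 5600 mm, Ec = 34.6 GPa = 34600 MPa
delta = 5 * 19.7 * 5600^4 / (384 * 34600 * 4445322159)
= 1.64 mm

1.64


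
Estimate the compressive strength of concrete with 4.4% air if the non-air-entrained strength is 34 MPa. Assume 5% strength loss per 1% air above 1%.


Strength loss = (4.4 - 1) * 5 = 17.0%
f'c = 34 * (1 - 17.0/100)
= 28.22 MPa

28.22


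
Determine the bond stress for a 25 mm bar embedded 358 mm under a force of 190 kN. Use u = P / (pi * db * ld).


u = P / (pi * db * ld)
= 190 * 1000 / (pi * 25 * 358)
= 6.757 MPa

6.757


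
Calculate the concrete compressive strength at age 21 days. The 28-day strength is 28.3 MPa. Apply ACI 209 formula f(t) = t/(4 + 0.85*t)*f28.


f(21) = 21 / (4 + 0.85 * 21) * 28.3
= 21 / 21.85 * 28.3
= 27.2 MPa

27.2


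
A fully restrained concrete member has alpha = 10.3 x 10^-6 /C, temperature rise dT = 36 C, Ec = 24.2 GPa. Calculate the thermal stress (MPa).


sigma = alpha * dT * Ec
= 10.3e-6 * 36 * 24.2 * 1000
= 8.973 MPa

8.973


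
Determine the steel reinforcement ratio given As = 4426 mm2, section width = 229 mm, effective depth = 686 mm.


rho = As / (b * d)
= 4426 / (229 * 686)
= 0.0282

0.0282


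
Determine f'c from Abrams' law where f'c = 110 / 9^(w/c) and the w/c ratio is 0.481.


f'c = 110 / 9^0.481
= 110 / 2.877
= 38.23 MPa

38.23


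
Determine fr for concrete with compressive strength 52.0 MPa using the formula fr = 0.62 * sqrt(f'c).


fr = 0.62 * sqrt(52.0)
= 4.471 MPa

4.471


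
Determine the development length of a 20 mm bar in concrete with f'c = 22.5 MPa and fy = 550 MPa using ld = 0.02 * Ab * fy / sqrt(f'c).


Ab = pi * 20^2 / 4 = 314.159 mm2
ld = 0.02 * 314.159 * 550 / sqrt(22.5)
= 728.5 mm

728.5


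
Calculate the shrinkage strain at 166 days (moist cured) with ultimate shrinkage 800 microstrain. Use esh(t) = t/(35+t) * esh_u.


esh(166) = 166 / (35 + 166) * 800
= 166 / 201 * 800
= 660.7 microstrain

660.7


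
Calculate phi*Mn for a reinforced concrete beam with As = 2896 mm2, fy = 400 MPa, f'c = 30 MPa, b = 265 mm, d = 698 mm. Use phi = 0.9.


a = As * fy / (0.85 * f'c * b)
= 2896 * 400 / (0.85 * 30 * 265)
= 171.4243 mm
Mn = As * fy * (d - a/2) / 10^6
= 709.2742 kN-m
phi*Mn = 0.9 * 709.2742 = 638.35 kN-m

638.35


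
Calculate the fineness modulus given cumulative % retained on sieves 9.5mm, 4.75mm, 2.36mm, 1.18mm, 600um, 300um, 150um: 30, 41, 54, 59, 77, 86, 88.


FM = sum(cumulative % retained) / 100
= 435 / 100
= 4.35

4.35


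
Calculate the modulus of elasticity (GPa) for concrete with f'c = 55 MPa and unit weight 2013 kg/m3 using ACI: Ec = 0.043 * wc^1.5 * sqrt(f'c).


Ec = 0.043 * 2013^1.5 * sqrt(55) / 1000
= 28.8 GPa

28.8


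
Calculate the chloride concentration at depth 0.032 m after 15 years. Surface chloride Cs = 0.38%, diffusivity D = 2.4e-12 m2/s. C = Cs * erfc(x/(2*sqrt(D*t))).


t_seconds = 15 * 365.25 * 24 * 3600 = 473364000.0 s
arg = 0.032 / (2 * sqrt(2.4e-12 * 473364000.0))
= 0.4747
erfc(0.4747) = 0.502
C = 0.38 * 0.502 = 0.1908%

0.1908


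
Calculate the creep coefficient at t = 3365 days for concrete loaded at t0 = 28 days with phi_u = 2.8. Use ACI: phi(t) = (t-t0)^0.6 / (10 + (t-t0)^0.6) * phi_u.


dt = 3365 - 28 = 3337
phi = 3337^0.6 / (10 + 3337^0.6) * 2.8
= 2.6

2.6


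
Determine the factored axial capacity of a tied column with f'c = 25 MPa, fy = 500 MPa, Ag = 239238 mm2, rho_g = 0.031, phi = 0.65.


Ast = rho * Ag = 0.031 * 239238 = 7416.378 mm2
phi*Pn = 0.65 * 0.80 * (0.85 * 25 * (239238 - 7416.378) + 500 * 7416.378) / 1000
= 4489.89 kN

4489.89


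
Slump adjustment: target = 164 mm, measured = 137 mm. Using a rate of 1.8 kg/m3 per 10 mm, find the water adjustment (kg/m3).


Difference = 164 - 137 = 27 mm
Water adjustment = 27 * 1.8 / 10 = 4.9 kg/m3

4.9


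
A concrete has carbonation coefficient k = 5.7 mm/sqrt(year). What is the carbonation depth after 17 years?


depth = k * sqrt(t)
= 5.7 * sqrt(17)
= 23.5 mm

23.5


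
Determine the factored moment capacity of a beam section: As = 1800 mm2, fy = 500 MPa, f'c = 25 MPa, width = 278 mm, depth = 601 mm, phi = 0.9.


a = As * fy / (0.85 * f'c * b)
= 1800 * 500 / (0.85 * 25 * 278)
= 152.3487 mm
Mn = As * fy * (d - a/2) / 10^6
= 472.3431 kN-m
phi*Mn = 0.9 * 472.3431 = 425.11 kN-m

425.11


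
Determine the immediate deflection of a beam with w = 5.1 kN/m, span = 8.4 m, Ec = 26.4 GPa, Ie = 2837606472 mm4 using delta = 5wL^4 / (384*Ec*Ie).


Convert: L = 8.4 m = 8400 mm, Ec = 26.4 GPa = 26400 MPa
delta = 5 * 5.1 * 8400^4 / (384 * 26400 * 2837606472)
= 4.41 mm

4.41


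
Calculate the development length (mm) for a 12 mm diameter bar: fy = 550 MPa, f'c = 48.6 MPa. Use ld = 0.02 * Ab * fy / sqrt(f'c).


Ab = pi * 12^2 / 4 = 113.097 mm2
ld = 0.02 * 113.097 * 550 / sqrt(48.6)
= 178.5 mm

178.5


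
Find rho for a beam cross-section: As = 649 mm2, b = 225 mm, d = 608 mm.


rho = As / (b * d)
= 649 / (225 * 608)
= 0.0047

0.0047


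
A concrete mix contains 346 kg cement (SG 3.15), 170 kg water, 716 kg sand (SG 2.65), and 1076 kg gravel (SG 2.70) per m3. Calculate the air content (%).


Vol cement = 346 / (3.15 * 1000) = 0.109841 m3
Vol water = 170 / 1000 = 0.17 m3
Vol sand = 716 / (2.65 * 1000) = 0.270189 m3
Vol gravel = 1076 / (2.70 * 1000) = 0.398519 m3
Total solid + water volume = 0.948548 m3
Air = (1 - 0.948548) * 100 = 5.15%

5.15


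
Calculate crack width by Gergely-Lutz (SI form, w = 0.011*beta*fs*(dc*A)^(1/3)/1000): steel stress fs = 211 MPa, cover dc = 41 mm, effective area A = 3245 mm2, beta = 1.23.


w = 0.011 * beta * fs * (dc * A)^(1/3) / 1000
= 0.011 * 1.23 * 211 * (41 * 3245)^(1/3) / 1000
= 0.146 mm

0.146


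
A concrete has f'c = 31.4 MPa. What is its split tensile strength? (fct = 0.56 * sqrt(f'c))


fct = 0.56 * sqrt(31.4)
= 0.56 * 5.604
= 3.138 MPa

3.138


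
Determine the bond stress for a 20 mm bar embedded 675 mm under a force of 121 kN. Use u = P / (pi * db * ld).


u = P / (pi * db * ld)
= 121 * 1000 / (pi * 20 * 675)
= 2.853 MPa

2.853


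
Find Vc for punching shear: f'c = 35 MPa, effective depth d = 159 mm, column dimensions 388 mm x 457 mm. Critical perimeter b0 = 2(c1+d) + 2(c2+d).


b0 = 2*(388 + 159) + 2*(457 + 159) = 2326 mm
Vc = 0.33 * sqrt(35) * 2326 * 159 / 1000
= 722.03 kN

722.03


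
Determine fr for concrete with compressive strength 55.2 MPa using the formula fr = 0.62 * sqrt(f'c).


fr = 0.62 * sqrt(55.2)
= 4.606 MPa

4.606


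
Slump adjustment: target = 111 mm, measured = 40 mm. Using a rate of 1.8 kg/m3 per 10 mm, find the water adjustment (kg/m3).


Difference = 111 - 40 = 71 mm
Water adjustment = 71 * 1.8 / 10 = 12.8 kg/m3

12.8


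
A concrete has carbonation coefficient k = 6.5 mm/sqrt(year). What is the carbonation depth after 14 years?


depth = k * sqrt(t)
= 6.5 * sqrt(14)
= 24.32 mm

24.32


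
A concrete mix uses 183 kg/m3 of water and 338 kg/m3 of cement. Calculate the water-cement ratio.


w/c = water / cement
w/c = 183 / 338 = 0.541

0.541


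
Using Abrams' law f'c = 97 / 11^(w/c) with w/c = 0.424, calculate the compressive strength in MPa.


f'c = 97 / 11^0.424
= 97 / 2.764
= 35.09 MPa

35.09


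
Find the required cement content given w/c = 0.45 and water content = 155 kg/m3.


Cement = water / (w/c)
= 155 / 0.45
= 344.4 kg/m3

344.4


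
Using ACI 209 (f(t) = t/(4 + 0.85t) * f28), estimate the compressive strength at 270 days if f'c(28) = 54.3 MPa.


f(270) = 270 / (4 + 0.85 * 270) * 54.3
= 270 / 233.5 * 54.3
= 62.79 MPa

62.79


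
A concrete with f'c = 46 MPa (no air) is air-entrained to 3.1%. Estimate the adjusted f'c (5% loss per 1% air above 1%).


Strength loss = (3.1 - 1) * 5 = 10.5%
f'c = 46 * (1 - 10.5/100)
= 41.17 MPa

41.17


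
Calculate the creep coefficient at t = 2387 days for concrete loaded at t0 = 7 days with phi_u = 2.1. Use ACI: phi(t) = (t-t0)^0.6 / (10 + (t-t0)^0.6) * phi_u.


dt = 2387 - 7 = 2380
phi = 2380^0.6 / (10 + 2380^0.6) * 2.1
= 1.919

1.919
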